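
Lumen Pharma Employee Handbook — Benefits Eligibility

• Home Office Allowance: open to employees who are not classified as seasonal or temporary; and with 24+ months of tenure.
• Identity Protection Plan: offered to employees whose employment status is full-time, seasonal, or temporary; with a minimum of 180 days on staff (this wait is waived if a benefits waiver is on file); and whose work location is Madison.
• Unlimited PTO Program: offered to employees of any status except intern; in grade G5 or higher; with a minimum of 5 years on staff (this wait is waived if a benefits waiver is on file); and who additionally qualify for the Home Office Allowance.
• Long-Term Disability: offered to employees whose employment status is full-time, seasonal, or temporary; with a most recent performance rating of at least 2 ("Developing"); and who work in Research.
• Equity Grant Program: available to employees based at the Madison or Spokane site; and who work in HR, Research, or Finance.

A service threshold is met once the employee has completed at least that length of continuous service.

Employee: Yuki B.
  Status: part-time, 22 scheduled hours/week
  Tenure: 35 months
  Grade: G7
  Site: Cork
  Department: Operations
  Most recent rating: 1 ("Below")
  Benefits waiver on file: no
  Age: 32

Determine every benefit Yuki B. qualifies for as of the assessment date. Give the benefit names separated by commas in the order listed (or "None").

Home Office Allowance

Home Office Allowance — status part-time ✓ (not excluded); service 35 months ≥ 24 months ✓ → eligible.
Identity Protection Plan — status part-time ✗ (requires full-time, seasonal, or temporary) → not eligible.
Unlimited PTO Program — status part-time ✓ (not excluded); grade G7 ≥ G5 ✓; no waiver, service 35 months < 5 years (≈1825 days) ✗ → not eligible.
Long-Term Disability — status part-time ✗ (requires full-time, seasonal, or temporary) → not eligible.
Equity Grant Program — site Cork ✗ (not Madison or Spokane) → not eligible.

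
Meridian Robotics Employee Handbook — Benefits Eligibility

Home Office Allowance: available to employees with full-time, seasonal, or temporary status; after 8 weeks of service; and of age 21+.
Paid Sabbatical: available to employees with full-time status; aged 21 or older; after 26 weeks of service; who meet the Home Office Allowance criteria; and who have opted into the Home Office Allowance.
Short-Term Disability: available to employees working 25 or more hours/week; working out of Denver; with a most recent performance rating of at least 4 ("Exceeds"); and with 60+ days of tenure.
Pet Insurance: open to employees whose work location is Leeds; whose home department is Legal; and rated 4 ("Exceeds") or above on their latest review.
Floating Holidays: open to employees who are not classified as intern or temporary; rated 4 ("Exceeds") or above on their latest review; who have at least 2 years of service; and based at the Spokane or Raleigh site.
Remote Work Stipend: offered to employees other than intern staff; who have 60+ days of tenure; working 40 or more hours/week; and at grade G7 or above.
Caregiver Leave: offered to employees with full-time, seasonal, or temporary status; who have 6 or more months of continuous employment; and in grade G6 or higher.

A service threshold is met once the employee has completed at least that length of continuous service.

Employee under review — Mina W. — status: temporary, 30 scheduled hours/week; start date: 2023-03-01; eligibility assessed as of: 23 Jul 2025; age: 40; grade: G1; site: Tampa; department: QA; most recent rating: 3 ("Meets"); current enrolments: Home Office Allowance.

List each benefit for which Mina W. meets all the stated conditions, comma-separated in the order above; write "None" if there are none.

Home Office Allowance

Service from 2023-03-01 to 23 Jul 2025: 875 days.
Home Office Allowance — status temporary ✓; service 875 days ≥ 8 weeks (≈56 days) ✓; age 40 ≥ 21 ✓ → eligible.
Paid Sabbatical — status temporary ✗ (requires full-time) → not eligible.
Short-Term Disability — 30 hrs/wk ≥ 25 ✓; site Tampa ✗ (not Denver) → not eligible.
Pet Insurance — site Tampa ✗ (not Leeds) → not eligible.
Floating Holidays — status temporary ✗ (excluded) → not eligible.
Remote Work Stipend — status temporary ✓ (not excluded); service 875 days ≥ 60 days ✓; 30 hrs/wk < 40 ✗ → not eligible.
Caregiver Leave — status temporary ✓; service 875 days ≥ 6 months (≈180 days) ✓; grade G1 < G6 ✗ → not eligible.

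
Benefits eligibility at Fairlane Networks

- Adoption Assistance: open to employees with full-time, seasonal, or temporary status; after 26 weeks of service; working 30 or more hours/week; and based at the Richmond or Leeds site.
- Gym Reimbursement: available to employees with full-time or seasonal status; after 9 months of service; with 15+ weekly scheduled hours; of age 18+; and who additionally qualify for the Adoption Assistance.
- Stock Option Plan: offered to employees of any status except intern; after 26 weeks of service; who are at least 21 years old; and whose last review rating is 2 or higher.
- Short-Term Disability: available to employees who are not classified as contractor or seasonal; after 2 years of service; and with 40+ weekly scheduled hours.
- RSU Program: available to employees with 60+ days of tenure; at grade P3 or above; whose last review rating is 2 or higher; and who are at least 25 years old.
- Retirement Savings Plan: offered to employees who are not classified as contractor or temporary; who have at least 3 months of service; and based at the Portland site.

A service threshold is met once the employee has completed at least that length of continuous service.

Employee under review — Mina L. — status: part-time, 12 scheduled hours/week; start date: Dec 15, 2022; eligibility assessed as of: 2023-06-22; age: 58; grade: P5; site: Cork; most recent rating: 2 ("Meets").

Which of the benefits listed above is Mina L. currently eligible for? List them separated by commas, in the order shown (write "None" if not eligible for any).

Stock Option Plan, RSU Program

Service from Dec 15, 2022 to 2023-06-22: 189 days.
Adoption Assistance — status part-time ✗ (requires full-time, seasonal, or temporary) → not eligible.
Gym Reimbursement — status part-time ✗ (requires full-time or seasonal) → not eligible.
Stock Option Plan — status part-time ✓ (not excluded); service 189 days ≥ 26 weeks (≈182 days) ✓; age 58 ≥ 21 ✓; rating 2 ≥ 2 ✓ → eligible.
Short-Term Disability — status part-time ✓ (not excluded); service 189 days < 2 years (≈730 days) ✗ → not eligible.
RSU Program — service 189 days ≥ 60 days ✓; grade P5 ≥ P3 ✓; rating 2 ≥ 2 ✓; age 58 ≥ 25 ✓ → eligible.
Retirement Savings Plan — status part-time ✓ (not excluded); service 189 days ≥ 3 months (≈90 days) ✓; site Cork ✗ (not Portland) → not eligible.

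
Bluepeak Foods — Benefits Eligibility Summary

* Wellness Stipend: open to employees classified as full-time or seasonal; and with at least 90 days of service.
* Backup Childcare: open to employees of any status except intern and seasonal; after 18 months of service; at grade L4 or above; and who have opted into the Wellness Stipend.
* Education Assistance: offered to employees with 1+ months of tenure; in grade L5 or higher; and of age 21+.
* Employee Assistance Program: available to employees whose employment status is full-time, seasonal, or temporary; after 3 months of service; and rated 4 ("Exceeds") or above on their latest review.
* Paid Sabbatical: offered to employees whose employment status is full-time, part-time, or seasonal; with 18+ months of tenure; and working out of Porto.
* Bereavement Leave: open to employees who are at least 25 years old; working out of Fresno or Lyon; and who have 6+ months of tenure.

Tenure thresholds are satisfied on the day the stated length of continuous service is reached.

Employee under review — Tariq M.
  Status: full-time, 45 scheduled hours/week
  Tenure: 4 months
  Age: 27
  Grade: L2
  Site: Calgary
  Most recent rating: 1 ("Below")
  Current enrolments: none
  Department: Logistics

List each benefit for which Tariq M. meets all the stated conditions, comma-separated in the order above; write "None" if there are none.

Wellness Stipend

Wellness Stipend — status full-time ✓; service 4 months ≥ 90 days ✓ → eligible.
Backup Childcare — status full-time ✓ (not excluded); service 4 months < 18 months ✗ → not eligible.
Education Assistance — service 4 months ≥ 1 month ✓; grade L2 < L5 ✗ → not eligible.
Employee Assistance Program — status full-time ✓; service 4 months ≥ 3 months ✓; rating 1 < 4 ✗ → not eligible.
Paid Sabbatical — status full-time ✓; service 4 months < 18 months ✗ → not eligible.
Bereavement Leave — age 27 ≥ 25 ✓; site Calgary ✗ (not Fresno or Lyon) → not eligible.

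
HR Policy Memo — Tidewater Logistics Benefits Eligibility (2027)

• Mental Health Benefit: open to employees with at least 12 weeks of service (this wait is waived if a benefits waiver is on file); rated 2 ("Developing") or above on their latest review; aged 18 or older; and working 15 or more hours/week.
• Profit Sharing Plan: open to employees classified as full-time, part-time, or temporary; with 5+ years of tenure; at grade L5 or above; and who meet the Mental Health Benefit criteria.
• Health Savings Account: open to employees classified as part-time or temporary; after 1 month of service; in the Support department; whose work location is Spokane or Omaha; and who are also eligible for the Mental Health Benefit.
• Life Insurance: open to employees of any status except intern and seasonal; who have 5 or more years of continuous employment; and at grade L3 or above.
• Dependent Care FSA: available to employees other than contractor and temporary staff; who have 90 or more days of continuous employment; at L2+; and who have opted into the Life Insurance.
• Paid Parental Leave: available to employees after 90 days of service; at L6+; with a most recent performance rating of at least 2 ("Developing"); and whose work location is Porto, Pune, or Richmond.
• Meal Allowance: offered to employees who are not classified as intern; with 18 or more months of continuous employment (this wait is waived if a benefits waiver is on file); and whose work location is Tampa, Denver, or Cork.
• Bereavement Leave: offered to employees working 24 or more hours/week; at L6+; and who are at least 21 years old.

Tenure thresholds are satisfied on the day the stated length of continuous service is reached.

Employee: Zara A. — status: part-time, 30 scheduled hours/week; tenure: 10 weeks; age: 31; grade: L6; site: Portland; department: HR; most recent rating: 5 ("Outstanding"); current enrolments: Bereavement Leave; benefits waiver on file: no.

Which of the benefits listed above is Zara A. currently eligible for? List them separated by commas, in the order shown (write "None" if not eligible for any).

Bereavement Leave

Mental Health Benefit — no waiver, service 10 weeks < 12 weeks ✗ → not eligible.
Profit Sharing Plan — status part-time ✓; service 10 weeks < 5 years (≈1825 days) ✗ → not eligible.
Health Savings Account — status part-time ✓; service 10 weeks ≥ 1 month (≈30 days) ✓; dept HR ✗ → not eligible.
Life Insurance — status part-time ✓ (not excluded); service 10 weeks < 5 years (≈1825 days) ✗ → not eligible.
Dependent Care FSA — status part-time ✓ (not excluded); service 10 weeks < 90 days ✗ → not eligible.
Paid Parental Leave — service 10 weeks < 90 days ✗ → not eligible.
Meal Allowance — status part-time ✓ (not excluded); no waiver, service 10 weeks < 18 months (≈540 days) ✗ → not eligible.
Bereavement Leave — 30 hrs/wk ≥ 24 ✓; grade L6 ≥ L6 ✓; age 31 ≥ 21 ✓ → eligible.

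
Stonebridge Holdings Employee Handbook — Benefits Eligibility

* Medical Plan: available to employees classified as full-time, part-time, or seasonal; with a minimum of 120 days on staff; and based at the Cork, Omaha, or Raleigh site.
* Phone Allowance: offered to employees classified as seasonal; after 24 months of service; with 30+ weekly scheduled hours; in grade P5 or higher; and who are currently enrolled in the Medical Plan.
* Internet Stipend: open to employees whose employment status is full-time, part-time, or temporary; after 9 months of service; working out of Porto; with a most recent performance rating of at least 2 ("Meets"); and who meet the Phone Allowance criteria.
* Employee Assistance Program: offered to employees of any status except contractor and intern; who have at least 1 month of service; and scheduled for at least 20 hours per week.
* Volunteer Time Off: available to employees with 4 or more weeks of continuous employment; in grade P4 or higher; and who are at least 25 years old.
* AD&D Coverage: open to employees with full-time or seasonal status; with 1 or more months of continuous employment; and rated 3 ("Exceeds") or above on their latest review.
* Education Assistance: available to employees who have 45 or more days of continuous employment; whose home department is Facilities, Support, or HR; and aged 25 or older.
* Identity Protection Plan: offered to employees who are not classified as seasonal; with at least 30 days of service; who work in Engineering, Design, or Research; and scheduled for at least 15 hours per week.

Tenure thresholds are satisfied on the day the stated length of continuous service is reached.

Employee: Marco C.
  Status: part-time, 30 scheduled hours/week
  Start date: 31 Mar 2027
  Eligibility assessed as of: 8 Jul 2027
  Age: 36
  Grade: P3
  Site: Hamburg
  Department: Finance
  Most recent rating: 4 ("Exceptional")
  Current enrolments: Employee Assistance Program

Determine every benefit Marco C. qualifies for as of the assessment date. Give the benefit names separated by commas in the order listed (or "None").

Service from 31 Mar 2027 to 8 Jul 2027: 99 days.
Medical Plan — status part-time ✓; service 99 days < 120 days ✗ → not eligible.
Phone Allowance — status part-time ✗ (requires seasonal) → not eligible.
Internet Stipend — status part-time ✓; service 99 days < 9 months (≈270 days) ✗ → not eligible.
Employee Assistance Program — status part-time ✓ (not excluded); service 99 days ≥ 1 month (≈30 days) ✓; 30 hrs/wk ≥ 20 ✓ → eligible.
Volunteer Time Off — service 99 days ≥ 4 weeks (≈28 days) ✓; grade P3 < P4 ✗ → not eligible.
AD&D Coverage — status part-time ✗ (requires full-time or seasonal) → not eligible.
Education Assistance — service 99 days ≥ 45 days ✓; dept Finance ✗ → not eligible.
Identity Protection Plan — status part-time ✓ (not excluded); service 99 days ≥ 30 days ✓; dept Finance ✗ → not eligible.

Employee Assistance Program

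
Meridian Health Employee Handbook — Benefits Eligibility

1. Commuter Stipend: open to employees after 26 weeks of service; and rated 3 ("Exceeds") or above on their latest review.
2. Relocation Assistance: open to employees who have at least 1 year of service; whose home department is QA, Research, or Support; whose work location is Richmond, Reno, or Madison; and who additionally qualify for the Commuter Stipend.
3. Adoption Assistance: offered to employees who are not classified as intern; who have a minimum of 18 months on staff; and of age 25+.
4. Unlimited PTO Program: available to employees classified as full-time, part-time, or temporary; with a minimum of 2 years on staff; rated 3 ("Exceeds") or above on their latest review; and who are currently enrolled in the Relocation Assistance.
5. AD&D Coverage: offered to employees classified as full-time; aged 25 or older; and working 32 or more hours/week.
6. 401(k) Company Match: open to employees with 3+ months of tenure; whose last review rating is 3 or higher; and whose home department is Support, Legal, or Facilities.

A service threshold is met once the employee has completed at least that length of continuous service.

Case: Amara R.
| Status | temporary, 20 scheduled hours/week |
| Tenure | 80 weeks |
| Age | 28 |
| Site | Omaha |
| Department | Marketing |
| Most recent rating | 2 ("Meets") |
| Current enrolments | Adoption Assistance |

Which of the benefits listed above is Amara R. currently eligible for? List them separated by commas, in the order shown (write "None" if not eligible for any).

Adoption Assistance

Commuter Stipend — service 80 weeks ≥ 26 weeks ✓; rating 2 < 3 ✗ → not eligible.
Relocation Assistance — service 80 weeks ≥ 1 year (≈365 days) ✓; dept Marketing ✗ → not eligible.
Adoption Assistance — status temporary ✓ (not excluded); service 80 weeks ≥ 18 months (≈540 days) ✓; age 28 ≥ 25 ✓ → eligible.
Unlimited PTO Program — status temporary ✓; service 80 weeks < 2 years (≈730 days) ✗ → not eligible.
AD&D Coverage — status temporary ✗ (requires full-time) → not eligible.
401(k) Company Match — service 80 weeks ≥ 3 months (≈90 days) ✓; rating 2 < 3 ✗ → not eligible.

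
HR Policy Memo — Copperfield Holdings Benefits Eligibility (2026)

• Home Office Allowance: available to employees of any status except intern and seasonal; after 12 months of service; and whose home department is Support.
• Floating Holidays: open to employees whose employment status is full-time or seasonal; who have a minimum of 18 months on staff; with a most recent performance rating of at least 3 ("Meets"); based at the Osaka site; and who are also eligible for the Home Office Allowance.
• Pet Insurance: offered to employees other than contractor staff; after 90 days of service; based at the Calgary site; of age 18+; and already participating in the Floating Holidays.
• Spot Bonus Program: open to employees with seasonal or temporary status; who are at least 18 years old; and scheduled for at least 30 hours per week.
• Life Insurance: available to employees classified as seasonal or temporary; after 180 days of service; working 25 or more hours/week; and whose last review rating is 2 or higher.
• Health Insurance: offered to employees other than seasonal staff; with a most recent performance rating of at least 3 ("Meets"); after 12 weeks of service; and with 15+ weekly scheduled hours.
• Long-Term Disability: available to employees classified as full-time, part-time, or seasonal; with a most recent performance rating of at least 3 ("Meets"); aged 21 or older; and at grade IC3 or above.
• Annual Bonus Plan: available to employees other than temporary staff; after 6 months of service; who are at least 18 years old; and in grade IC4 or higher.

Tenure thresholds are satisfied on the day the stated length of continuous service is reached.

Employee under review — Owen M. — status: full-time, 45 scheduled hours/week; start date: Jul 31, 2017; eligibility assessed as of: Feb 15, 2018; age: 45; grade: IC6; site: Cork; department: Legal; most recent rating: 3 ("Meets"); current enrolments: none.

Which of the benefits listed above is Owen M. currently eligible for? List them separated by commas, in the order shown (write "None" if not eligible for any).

Health Insurance, Long-Term Disability, Annual Bonus Plan

Service from Jul 31, 2017 to Feb 15, 2018: 199 days.
Home Office Allowance — status full-time ✓ (not excluded); service 199 days < 12 months (≈360 days) ✗ → not eligible.
Floating Holidays — status full-time ✓; service 199 days < 18 months (≈540 days) ✗ → not eligible.
Pet Insurance — status full-time ✓ (not excluded); service 199 days ≥ 90 days ✓; site Cork ✗ (not Calgary) → not eligible.
Spot Bonus Program — status full-time ✗ (requires seasonal or temporary) → not eligible.
Life Insurance — status full-time ✗ (requires seasonal or temporary) → not eligible.
Health Insurance — status full-time ✓ (not excluded); rating 3 ≥ 3 ✓; service 199 days ≥ 12 weeks (≈84 days) ✓; 45 hrs/wk ≥ 15 ✓ → eligible.
Long-Term Disability — status full-time ✓; rating 3 ≥ 3 ✓; age 45 ≥ 21 ✓; grade IC6 ≥ IC3 ✓ → eligible.
Annual Bonus Plan — status full-time ✓ (not excluded); service 199 days ≥ 6 months (≈180 days) ✓; age 45 ≥ 18 ✓; grade IC6 ≥ IC4 ✓ → eligible.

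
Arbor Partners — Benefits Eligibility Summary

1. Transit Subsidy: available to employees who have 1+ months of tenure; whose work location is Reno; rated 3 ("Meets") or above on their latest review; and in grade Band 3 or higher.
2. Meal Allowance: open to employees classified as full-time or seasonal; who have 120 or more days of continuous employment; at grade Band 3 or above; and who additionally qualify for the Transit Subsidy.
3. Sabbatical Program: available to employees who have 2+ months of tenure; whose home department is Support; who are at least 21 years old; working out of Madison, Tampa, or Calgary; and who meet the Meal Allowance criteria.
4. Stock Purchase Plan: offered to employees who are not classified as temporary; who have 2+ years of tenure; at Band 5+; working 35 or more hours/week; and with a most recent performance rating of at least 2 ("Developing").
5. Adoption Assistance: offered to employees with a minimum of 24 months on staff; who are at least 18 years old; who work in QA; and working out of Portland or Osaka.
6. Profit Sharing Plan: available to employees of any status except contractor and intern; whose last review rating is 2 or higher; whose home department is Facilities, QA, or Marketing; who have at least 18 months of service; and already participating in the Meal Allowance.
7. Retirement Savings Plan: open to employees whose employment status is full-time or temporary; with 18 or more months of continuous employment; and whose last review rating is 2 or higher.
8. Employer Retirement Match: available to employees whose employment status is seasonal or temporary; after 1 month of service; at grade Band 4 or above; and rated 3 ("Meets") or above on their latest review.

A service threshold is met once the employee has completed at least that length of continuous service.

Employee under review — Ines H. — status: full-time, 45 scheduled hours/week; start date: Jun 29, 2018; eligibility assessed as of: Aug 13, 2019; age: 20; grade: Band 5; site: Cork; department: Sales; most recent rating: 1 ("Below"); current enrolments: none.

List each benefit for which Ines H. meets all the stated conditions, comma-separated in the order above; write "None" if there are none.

None

Service from Jun 29, 2018 to Aug 13, 2019: 410 days.
Transit Subsidy — service 410 days ≥ 1 month (≈30 days) ✓; site Cork ✗ (not Reno) → not eligible.
Meal Allowance — status full-time ✓; service 410 days ≥ 120 days ✓; grade Band 5 ≥ Band 3 ✓; not eligible for Transit Subsidy ✗ → not eligible.
Sabbatical Program — service 410 days ≥ 2 months (≈60 days) ✓; dept Sales ✗ → not eligible.
Stock Purchase Plan — status full-time ✓ (not excluded); service 410 days < 2 years (≈730 days) ✗ → not eligible.
Adoption Assistance — service 410 days < 24 months (≈720 days) ✗ → not eligible.
Profit Sharing Plan — status full-time ✓ (not excluded); rating 1 < 2 ✗ → not eligible.
Retirement Savings Plan — status full-time ✓; service 410 days < 18 months (≈540 days) ✗ → not eligible.
Employer Retirement Match — status full-time ✗ (requires seasonal or temporary) → not eligible.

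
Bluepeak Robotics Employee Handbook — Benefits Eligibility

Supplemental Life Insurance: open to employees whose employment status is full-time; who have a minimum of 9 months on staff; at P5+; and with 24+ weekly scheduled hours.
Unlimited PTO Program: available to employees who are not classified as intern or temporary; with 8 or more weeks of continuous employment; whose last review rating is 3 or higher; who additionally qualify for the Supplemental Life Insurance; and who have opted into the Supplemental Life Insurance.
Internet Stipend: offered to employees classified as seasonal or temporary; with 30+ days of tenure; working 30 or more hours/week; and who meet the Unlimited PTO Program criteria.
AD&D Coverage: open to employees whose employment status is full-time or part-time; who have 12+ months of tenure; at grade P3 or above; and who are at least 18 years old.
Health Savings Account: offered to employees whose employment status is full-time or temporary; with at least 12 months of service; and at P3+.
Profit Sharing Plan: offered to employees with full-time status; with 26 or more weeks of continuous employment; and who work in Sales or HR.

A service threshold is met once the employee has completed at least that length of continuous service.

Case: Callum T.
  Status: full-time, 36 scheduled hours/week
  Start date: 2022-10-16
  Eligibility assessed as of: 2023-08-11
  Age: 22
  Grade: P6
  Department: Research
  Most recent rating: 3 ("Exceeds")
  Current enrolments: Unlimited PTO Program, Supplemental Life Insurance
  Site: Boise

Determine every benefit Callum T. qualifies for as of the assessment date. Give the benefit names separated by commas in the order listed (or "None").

Supplemental Life Insurance, Unlimited PTO Program

Service from 2022-10-16 to 2023-08-11: 299 days.
Supplemental Life Insurance — status full-time ✓; service 299 days ≥ 9 months (≈270 days) ✓; grade P6 ≥ P5 ✓; 36 hrs/wk ≥ 24 ✓ → eligible.
Unlimited PTO Program — status full-time ✓ (not excluded); service 299 days ≥ 8 weeks (≈56 days) ✓; rating 3 ≥ 3 ✓; eligible for Supplemental Life Insurance ✓; enrolled in Supplemental Life Insurance ✓ → eligible.
Internet Stipend — status full-time ✗ (requires seasonal or temporary) → not eligible.
AD&D Coverage — status full-time ✓; service 299 days < 12 months (≈360 days) ✗ → not eligible.
Health Savings Account — status full-time ✓; service 299 days < 12 months (≈360 days) ✗ → not eligible.
Profit Sharing Plan — status full-time ✓; service 299 days ≥ 26 weeks (≈182 days) ✓; dept Research ✗ → not eligible.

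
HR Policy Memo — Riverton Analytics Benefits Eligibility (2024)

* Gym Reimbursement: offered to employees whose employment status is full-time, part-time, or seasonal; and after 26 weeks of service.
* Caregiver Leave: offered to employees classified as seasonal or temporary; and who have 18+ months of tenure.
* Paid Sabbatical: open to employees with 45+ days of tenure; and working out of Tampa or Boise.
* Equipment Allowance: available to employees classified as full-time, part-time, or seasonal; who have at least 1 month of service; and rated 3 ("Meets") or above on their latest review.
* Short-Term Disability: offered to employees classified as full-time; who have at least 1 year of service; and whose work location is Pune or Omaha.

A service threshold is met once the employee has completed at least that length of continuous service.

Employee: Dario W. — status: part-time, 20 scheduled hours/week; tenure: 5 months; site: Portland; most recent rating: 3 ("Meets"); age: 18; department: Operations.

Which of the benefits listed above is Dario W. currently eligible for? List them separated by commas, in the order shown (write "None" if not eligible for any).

Equipment Allowance

Gym Reimbursement — status part-time ✓; service 5 months < 26 weeks (≈182 days) ✗ → not eligible.
Caregiver Leave — status part-time ✗ (requires seasonal or temporary) → not eligible.
Paid Sabbatical — service 5 months ≥ 45 days ✓; site Portland ✗ (not Tampa or Boise) → not eligible.
Equipment Allowance — status part-time ✓; service 5 months ≥ 1 month ✓; rating 3 ≥ 3 ✓ → eligible.
Short-Term Disability — status part-time ✗ (requires full-time) → not eligible.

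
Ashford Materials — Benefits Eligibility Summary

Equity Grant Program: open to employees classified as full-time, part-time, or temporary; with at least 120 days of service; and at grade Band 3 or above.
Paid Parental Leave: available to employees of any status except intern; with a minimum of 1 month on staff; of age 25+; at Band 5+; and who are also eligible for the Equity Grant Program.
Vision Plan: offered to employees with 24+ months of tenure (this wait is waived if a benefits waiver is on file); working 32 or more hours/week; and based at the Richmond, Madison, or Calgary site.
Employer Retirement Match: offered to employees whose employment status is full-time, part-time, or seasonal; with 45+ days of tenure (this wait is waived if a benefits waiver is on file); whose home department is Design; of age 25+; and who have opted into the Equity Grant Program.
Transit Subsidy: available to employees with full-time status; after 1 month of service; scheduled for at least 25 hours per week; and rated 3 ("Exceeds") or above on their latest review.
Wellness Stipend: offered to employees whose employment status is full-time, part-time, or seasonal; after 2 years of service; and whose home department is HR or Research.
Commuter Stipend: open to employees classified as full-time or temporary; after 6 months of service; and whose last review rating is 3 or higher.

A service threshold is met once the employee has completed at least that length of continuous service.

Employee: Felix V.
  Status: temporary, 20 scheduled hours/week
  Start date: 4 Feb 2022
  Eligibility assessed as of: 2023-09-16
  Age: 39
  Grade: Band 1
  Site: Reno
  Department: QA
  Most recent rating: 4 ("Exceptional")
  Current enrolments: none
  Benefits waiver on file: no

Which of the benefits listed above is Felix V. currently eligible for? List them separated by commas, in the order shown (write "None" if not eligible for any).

Service from 4 Feb 2022 to 2023-09-16: 589 days.
Equity Grant Program — status temporary ✓; service 589 days ≥ 120 days ✓; grade Band 1 < Band 3 ✗ → not eligible.
Paid Parental Leave — status temporary ✓ (not excluded); service 589 days ≥ 1 month (≈30 days) ✓; age 39 ≥ 25 ✓; grade Band 1 < Band 5 ✗ → not eligible.
Vision Plan — no waiver, service 589 days < 24 months (≈720 days) ✗ → not eligible.
Employer Retirement Match — status temporary ✗ (requires full-time, part-time, or seasonal) → not eligible.
Transit Subsidy — status temporary ✗ (requires full-time) → not eligible.
Wellness Stipend — status temporary ✗ (requires full-time, part-time, or seasonal) → not eligible.
Commuter Stipend — status temporary ✓; service 589 days ≥ 6 months (≈180 days) ✓; rating 4 ≥ 3 ✓ → eligible.

Commuter Stipend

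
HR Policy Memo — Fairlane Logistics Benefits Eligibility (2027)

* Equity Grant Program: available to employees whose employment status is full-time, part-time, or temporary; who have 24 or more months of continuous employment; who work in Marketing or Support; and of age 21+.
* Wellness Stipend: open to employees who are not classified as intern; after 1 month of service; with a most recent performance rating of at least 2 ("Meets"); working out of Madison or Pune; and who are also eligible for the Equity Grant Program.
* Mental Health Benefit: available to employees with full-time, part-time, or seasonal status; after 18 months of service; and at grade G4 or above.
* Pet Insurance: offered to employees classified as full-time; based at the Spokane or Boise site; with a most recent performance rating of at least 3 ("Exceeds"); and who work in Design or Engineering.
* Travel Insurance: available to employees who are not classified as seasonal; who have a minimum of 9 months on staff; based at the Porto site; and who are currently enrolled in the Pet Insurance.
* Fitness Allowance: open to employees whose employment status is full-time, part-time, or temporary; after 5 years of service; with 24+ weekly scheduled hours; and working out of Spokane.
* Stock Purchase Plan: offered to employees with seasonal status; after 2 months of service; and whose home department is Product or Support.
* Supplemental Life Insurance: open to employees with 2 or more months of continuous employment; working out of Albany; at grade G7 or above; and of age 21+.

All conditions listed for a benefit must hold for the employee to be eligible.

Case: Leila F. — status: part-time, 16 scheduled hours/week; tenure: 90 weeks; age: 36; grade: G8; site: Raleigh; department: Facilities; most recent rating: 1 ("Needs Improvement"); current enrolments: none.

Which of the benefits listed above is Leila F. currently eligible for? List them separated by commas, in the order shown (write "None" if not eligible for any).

Equity Grant Program — status part-time ✓; service 90 weeks < 24 months (≈720 days) ✗ → not eligible.
Wellness Stipend — status part-time ✓ (not excluded); service 90 weeks ≥ 1 month (≈30 days) ✓; rating 1 < 2 ✗ → not eligible.
Mental Health Benefit — status part-time ✓; service 90 weeks ≥ 18 months (≈540 days) ✓; grade G8 ≥ G4 ✓ → eligible.
Pet Insurance — status part-time ✗ (requires full-time) → not eligible.
Travel Insurance — status part-time ✓ (not excluded); service 90 weeks ≥ 9 months (≈270 days) ✓; site Raleigh ✗ (not Porto) → not eligible.
Fitness Allowance — status part-time ✓; service 90 weeks < 5 years (≈1825 days) ✗ → not eligible.
Stock Purchase Plan — status part-time ✗ (requires seasonal) → not eligible.
Supplemental Life Insurance — service 90 weeks ≥ 2 months (≈60 days) ✓; site Raleigh ✗ (not Albany) → not eligible.

Mental Health Benefit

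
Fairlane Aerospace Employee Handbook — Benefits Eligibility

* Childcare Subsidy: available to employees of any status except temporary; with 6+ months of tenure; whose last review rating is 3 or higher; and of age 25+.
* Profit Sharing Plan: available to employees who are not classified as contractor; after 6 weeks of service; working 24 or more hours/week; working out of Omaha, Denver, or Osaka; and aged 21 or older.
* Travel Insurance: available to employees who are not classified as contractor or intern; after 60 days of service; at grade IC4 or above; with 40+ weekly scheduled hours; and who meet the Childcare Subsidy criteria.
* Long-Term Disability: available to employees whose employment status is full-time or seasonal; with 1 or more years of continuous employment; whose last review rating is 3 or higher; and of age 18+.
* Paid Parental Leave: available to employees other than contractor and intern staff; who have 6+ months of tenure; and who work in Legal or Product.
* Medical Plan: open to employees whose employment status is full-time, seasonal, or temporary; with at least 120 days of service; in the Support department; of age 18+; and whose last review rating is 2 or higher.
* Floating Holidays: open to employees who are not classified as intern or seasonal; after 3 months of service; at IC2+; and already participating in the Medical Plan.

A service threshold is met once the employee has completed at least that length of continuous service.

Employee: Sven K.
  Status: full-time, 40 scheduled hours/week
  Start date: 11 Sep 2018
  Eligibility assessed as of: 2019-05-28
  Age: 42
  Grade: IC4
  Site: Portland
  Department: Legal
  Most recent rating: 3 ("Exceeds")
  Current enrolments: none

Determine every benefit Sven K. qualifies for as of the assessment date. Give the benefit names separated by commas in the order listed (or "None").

Childcare Subsidy, Travel Insurance, Paid Parental Leave

Service from 11 Sep 2018 to 2019-05-28: 259 days.
Childcare Subsidy — status full-time ✓ (not excluded); service 259 days ≥ 6 months (≈180 days) ✓; rating 3 ≥ 3 ✓; age 42 ≥ 25 ✓ → eligible.
Profit Sharing Plan — status full-time ✓ (not excluded); service 259 days ≥ 6 weeks (≈42 days) ✓; 40 hrs/wk ≥ 24 ✓; site Portland ✗ (not Omaha, Denver, or Osaka) → not eligible.
Travel Insurance — status full-time ✓ (not excluded); service 259 days ≥ 60 days ✓; grade IC4 ≥ IC4 ✓; 40 hrs/wk ≥ 40 ✓; eligible for Childcare Subsidy ✓ → eligible.
Long-Term Disability — status full-time ✓; service 259 days < 1 year (≈365 days) ✗ → not eligible.
Paid Parental Leave — status full-time ✓ (not excluded); service 259 days ≥ 6 months (≈180 days) ✓; dept Legal ✓ → eligible.
Medical Plan — status full-time ✓; service 259 days ≥ 120 days ✓; dept Legal ✗ → not eligible.
Floating Holidays — status full-time ✓ (not excluded); service 259 days ≥ 3 months (≈90 days) ✓; grade IC4 ≥ IC2 ✓; not enrolled in Medical Plan ✗ → not eligible.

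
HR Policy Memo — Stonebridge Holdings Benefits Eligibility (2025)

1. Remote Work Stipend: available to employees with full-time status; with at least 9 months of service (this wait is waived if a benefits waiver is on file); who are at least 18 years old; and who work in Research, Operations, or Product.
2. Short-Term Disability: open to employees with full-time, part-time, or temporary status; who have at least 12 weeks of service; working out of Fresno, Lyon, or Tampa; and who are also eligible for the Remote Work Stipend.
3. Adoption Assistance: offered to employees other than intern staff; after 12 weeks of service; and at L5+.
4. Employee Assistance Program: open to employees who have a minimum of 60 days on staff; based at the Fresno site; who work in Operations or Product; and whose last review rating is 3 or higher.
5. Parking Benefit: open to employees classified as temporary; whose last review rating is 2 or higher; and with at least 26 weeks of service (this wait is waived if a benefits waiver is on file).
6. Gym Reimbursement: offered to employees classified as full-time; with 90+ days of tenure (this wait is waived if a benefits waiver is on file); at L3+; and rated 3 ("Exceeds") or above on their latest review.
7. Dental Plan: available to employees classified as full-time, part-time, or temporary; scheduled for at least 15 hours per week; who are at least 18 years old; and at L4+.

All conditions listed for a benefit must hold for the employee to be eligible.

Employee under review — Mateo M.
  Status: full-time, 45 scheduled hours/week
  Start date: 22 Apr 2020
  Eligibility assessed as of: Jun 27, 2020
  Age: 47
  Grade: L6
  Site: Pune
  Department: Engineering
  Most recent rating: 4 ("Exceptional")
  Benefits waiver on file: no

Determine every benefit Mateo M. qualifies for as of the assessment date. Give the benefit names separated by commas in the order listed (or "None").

Dental Plan

Service from 22 Apr 2020 to Jun 27, 2020: 66 days.
Remote Work Stipend — status full-time ✓; no waiver, service 66 days < 9 months (≈270 days) ✗ → not eligible.
Short-Term Disability — status full-time ✓; service 66 days < 12 weeks (≈84 days) ✗ → not eligible.
Adoption Assistance — status full-time ✓ (not excluded); service 66 days < 12 weeks (≈84 days) ✗ → not eligible.
Employee Assistance Program — service 66 days ≥ 60 days ✓; site Pune ✗ (not Fresno) → not eligible.
Parking Benefit — status full-time ✗ (requires temporary) → not eligible.
Gym Reimbursement — status full-time ✓; no waiver, service 66 days < 90 days ✗ → not eligible.
Dental Plan — status full-time ✓; 45 hrs/wk ≥ 15 ✓; age 47 ≥ 18 ✓; grade L6 ≥ L4 ✓ → eligible.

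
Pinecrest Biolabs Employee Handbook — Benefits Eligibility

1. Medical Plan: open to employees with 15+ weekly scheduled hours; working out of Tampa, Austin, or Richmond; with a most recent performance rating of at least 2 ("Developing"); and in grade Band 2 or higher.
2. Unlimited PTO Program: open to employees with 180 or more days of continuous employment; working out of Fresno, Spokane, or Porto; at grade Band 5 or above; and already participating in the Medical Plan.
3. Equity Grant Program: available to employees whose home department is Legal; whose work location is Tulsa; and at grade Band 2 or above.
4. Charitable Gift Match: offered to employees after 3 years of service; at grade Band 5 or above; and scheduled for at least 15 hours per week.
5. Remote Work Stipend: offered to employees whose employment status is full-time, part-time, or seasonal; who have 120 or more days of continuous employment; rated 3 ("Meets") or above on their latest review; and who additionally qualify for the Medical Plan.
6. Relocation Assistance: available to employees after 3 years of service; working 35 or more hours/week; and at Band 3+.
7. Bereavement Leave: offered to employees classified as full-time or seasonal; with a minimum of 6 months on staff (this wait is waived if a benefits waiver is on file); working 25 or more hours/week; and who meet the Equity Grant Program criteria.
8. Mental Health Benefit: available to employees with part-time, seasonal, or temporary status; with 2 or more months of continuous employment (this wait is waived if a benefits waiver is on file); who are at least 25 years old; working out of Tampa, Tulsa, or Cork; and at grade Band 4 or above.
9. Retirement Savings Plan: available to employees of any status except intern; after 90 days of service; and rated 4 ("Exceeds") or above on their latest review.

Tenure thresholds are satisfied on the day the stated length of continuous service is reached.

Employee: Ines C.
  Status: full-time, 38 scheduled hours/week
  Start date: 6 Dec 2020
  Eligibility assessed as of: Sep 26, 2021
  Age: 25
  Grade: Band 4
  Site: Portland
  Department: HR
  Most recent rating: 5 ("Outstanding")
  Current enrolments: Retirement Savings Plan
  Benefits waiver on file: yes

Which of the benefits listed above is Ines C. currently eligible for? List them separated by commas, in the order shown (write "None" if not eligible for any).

Retirement Savings Plan

Service from 6 Dec 2020 to Sep 26, 2021: 294 days.
Medical Plan — 38 hrs/wk ≥ 15 ✓; site Portland ✗ (not Tampa, Austin, or Richmond) → not eligible.
Unlimited PTO Program — service 294 days ≥ 180 days ✓; site Portland ✗ (not Fresno, Spokane, or Porto) → not eligible.
Equity Grant Program — dept HR ✗ → not eligible.
Charitable Gift Match — service 294 days < 3 years (≈1095 days) ✗ → not eligible.
Remote Work Stipend — status full-time ✓; service 294 days ≥ 120 days ✓; rating 5 ≥ 3 ✓; not eligible for Medical Plan ✗ → not eligible.
Relocation Assistance — service 294 days < 3 years (≈1095 days) ✗ → not eligible.
Bereavement Leave — status full-time ✓; benefits waiver on file ✓; 38 hrs/wk ≥ 25 ✓; not eligible for Equity Grant Program ✗ → not eligible.
Mental Health Benefit — status full-time ✗ (requires part-time, seasonal, or temporary) → not eligible.
Retirement Savings Plan — status full-time ✓ (not excluded); service 294 days ≥ 90 days ✓; rating 5 ≥ 4 ✓ → eligible.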